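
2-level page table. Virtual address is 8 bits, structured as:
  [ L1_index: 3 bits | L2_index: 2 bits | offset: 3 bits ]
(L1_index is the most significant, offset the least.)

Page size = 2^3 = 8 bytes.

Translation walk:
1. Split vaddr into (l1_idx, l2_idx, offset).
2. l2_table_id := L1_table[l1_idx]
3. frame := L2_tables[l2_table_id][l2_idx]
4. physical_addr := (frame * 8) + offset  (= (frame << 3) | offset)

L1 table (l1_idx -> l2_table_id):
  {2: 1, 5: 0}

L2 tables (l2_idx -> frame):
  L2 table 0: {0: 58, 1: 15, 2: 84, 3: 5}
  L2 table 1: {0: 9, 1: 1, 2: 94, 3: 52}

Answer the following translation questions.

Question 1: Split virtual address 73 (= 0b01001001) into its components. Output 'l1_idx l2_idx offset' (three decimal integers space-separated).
Answer: 2 1 1

Derivation:
vaddr = 73 = 0b01001001
  top 3 bits -> l1_idx = 2
  next 2 bits -> l2_idx = 1
  bottom 3 bits -> offset = 1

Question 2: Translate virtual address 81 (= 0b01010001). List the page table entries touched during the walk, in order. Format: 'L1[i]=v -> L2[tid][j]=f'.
Answer: L1[2]=1 -> L2[1][2]=94

Derivation:
vaddr = 81 = 0b01010001
Split: l1_idx=2, l2_idx=2, offset=1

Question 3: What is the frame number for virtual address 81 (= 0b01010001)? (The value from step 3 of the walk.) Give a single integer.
Answer: 94

Derivation:
vaddr = 81: l1_idx=2, l2_idx=2
L1[2] = 1; L2[1][2] = 94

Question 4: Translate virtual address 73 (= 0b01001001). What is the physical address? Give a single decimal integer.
vaddr = 73 = 0b01001001
Split: l1_idx=2, l2_idx=1, offset=1
L1[2] = 1
L2[1][1] = 1
paddr = 1 * 8 + 1 = 9

Answer: 9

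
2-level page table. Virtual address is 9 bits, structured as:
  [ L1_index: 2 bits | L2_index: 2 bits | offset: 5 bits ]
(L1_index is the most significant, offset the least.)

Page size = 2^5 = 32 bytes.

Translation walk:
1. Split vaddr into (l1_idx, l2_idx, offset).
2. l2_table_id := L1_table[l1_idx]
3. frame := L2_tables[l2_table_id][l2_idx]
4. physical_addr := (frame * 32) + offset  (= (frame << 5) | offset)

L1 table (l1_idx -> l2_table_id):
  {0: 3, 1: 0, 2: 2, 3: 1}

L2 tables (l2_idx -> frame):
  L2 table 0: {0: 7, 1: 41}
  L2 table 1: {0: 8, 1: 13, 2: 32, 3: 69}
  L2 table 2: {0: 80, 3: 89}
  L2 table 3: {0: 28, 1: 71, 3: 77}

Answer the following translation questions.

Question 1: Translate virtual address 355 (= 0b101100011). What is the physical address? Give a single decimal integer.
Answer: 2851

Derivation:
vaddr = 355 = 0b101100011
Split: l1_idx=2, l2_idx=3, offset=3
L1[2] = 2
L2[2][3] = 89
paddr = 89 * 32 + 3 = 2851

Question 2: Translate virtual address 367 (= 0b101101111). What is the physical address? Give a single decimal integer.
vaddr = 367 = 0b101101111
Split: l1_idx=2, l2_idx=3, offset=15
L1[2] = 2
L2[2][3] = 89
paddr = 89 * 32 + 15 = 2863

Answer: 2863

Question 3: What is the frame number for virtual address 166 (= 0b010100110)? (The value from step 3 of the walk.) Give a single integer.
Answer: 41

Derivation:
vaddr = 166: l1_idx=1, l2_idx=1
L1[1] = 0; L2[0][1] = 41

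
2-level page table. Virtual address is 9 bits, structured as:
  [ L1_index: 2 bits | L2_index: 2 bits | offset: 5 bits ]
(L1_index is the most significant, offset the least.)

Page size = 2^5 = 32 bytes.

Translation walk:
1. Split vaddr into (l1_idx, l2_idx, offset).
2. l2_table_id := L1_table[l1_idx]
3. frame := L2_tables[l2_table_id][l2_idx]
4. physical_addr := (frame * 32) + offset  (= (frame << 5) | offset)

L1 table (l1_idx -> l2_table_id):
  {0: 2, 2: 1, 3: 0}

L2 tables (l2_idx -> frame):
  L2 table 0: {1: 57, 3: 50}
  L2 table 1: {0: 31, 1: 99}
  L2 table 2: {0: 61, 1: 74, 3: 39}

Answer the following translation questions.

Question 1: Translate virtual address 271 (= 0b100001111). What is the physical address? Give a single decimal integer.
vaddr = 271 = 0b100001111
Split: l1_idx=2, l2_idx=0, offset=15
L1[2] = 1
L2[1][0] = 31
paddr = 31 * 32 + 15 = 1007

Answer: 1007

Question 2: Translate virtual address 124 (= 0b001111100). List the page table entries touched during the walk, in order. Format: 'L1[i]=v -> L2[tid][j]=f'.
vaddr = 124 = 0b001111100
Split: l1_idx=0, l2_idx=3, offset=28

Answer: L1[0]=2 -> L2[2][3]=39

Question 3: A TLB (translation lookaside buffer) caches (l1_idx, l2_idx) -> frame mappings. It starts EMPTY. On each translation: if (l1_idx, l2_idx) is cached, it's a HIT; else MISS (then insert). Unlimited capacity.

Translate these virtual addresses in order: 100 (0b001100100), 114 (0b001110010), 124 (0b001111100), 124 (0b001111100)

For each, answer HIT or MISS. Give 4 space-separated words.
Answer: MISS HIT HIT HIT

Derivation:
vaddr=100: (0,3) not in TLB -> MISS, insert
vaddr=114: (0,3) in TLB -> HIT
vaddr=124: (0,3) in TLB -> HIT
vaddr=124: (0,3) in TLB -> HIT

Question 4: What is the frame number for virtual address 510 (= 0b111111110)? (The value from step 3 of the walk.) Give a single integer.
vaddr = 510: l1_idx=3, l2_idx=3
L1[3] = 0; L2[0][3] = 50

Answer: 50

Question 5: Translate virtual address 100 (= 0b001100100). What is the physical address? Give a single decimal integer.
vaddr = 100 = 0b001100100
Split: l1_idx=0, l2_idx=3, offset=4
L1[0] = 2
L2[2][3] = 39
paddr = 39 * 32 + 4 = 1252

Answer: 1252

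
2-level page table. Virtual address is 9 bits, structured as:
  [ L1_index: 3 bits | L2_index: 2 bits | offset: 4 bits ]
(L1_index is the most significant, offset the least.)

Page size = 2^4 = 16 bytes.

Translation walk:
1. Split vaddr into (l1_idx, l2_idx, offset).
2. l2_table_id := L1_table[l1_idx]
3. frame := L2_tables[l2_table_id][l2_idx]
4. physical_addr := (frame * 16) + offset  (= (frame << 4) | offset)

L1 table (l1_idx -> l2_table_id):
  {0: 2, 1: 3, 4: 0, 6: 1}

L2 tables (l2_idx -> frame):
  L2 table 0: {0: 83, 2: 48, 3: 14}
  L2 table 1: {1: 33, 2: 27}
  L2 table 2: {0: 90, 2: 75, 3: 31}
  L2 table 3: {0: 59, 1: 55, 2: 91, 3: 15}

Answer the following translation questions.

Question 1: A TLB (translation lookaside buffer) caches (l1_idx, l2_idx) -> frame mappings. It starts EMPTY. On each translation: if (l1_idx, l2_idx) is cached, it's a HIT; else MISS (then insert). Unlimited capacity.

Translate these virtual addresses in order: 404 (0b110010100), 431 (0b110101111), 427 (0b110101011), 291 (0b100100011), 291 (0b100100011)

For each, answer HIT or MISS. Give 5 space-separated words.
vaddr=404: (6,1) not in TLB -> MISS, insert
vaddr=431: (6,2) not in TLB -> MISS, insert
vaddr=427: (6,2) in TLB -> HIT
vaddr=291: (4,2) not in TLB -> MISS, insert
vaddr=291: (4,2) in TLB -> HIT

Answer: MISS MISS HIT MISS HIT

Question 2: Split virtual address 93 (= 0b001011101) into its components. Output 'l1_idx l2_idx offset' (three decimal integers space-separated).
vaddr = 93 = 0b001011101
  top 3 bits -> l1_idx = 1
  next 2 bits -> l2_idx = 1
  bottom 4 bits -> offset = 13

Answer: 1 1 13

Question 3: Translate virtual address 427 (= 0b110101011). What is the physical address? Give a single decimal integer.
Answer: 443

Derivation:
vaddr = 427 = 0b110101011
Split: l1_idx=6, l2_idx=2, offset=11
L1[6] = 1
L2[1][2] = 27
paddr = 27 * 16 + 11 = 443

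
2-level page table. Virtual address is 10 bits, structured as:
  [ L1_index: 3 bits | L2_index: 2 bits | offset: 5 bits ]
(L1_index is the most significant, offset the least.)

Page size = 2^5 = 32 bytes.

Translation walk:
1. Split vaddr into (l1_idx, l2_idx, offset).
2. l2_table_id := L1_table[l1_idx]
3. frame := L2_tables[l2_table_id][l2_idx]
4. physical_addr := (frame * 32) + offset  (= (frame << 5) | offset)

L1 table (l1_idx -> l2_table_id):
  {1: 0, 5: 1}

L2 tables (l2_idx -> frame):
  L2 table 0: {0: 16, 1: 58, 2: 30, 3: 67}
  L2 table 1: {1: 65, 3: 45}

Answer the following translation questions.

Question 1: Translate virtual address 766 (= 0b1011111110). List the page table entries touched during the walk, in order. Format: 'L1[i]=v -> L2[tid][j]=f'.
vaddr = 766 = 0b1011111110
Split: l1_idx=5, l2_idx=3, offset=30

Answer: L1[5]=1 -> L2[1][3]=45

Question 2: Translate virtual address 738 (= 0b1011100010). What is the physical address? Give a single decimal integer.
vaddr = 738 = 0b1011100010
Split: l1_idx=5, l2_idx=3, offset=2
L1[5] = 1
L2[1][3] = 45
paddr = 45 * 32 + 2 = 1442

Answer: 1442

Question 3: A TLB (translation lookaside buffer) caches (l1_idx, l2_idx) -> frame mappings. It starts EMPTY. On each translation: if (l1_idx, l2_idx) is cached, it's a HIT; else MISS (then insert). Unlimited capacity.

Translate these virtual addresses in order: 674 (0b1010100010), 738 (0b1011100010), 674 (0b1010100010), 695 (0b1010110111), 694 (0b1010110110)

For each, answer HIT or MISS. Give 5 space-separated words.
vaddr=674: (5,1) not in TLB -> MISS, insert
vaddr=738: (5,3) not in TLB -> MISS, insert
vaddr=674: (5,1) in TLB -> HIT
vaddr=695: (5,1) in TLB -> HIT
vaddr=694: (5,1) in TLB -> HIT

Answer: MISS MISS HIT HIT HIT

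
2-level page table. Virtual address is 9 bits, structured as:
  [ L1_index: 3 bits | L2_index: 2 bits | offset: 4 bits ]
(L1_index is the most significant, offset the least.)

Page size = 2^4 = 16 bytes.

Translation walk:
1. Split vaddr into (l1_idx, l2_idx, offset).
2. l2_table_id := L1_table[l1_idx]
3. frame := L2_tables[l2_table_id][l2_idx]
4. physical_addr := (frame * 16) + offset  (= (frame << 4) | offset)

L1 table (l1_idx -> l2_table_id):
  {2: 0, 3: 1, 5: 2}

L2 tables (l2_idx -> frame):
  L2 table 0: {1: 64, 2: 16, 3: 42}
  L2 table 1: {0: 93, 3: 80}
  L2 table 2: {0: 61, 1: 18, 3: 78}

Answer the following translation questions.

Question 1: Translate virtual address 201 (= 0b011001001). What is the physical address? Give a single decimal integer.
Answer: 1497

Derivation:
vaddr = 201 = 0b011001001
Split: l1_idx=3, l2_idx=0, offset=9
L1[3] = 1
L2[1][0] = 93
paddr = 93 * 16 + 9 = 1497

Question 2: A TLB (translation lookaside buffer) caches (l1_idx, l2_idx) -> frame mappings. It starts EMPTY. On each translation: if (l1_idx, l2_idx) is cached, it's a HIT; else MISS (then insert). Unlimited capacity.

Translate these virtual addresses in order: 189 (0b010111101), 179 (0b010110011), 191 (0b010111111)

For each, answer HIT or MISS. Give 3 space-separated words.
Answer: MISS HIT HIT

Derivation:
vaddr=189: (2,3) not in TLB -> MISS, insert
vaddr=179: (2,3) in TLB -> HIT
vaddr=191: (2,3) in TLB -> HIT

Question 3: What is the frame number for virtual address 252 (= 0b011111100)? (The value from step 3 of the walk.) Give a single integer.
vaddr = 252: l1_idx=3, l2_idx=3
L1[3] = 1; L2[1][3] = 80

Answer: 80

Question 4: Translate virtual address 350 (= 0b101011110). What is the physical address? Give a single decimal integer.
vaddr = 350 = 0b101011110
Split: l1_idx=5, l2_idx=1, offset=14
L1[5] = 2
L2[2][1] = 18
paddr = 18 * 16 + 14 = 302

Answer: 302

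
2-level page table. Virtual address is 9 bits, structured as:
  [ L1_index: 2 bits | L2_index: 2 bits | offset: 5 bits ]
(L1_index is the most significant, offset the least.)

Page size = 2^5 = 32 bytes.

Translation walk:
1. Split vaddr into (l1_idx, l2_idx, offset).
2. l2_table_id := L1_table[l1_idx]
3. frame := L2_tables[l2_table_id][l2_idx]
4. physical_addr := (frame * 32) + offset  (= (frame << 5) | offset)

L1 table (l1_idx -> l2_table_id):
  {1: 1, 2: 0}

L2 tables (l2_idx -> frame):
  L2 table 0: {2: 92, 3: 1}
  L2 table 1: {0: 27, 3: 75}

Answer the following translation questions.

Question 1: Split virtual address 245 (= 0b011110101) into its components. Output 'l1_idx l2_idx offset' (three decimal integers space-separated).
Answer: 1 3 21

Derivation:
vaddr = 245 = 0b011110101
  top 2 bits -> l1_idx = 1
  next 2 bits -> l2_idx = 3
  bottom 5 bits -> offset = 21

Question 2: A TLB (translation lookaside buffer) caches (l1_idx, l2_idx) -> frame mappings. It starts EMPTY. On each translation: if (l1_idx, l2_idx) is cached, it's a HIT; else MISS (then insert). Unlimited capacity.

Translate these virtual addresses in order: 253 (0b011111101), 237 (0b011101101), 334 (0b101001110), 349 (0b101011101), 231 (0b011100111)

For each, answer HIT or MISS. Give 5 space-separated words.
Answer: MISS HIT MISS HIT HIT

Derivation:
vaddr=253: (1,3) not in TLB -> MISS, insert
vaddr=237: (1,3) in TLB -> HIT
vaddr=334: (2,2) not in TLB -> MISS, insert
vaddr=349: (2,2) in TLB -> HIT
vaddr=231: (1,3) in TLB -> HIT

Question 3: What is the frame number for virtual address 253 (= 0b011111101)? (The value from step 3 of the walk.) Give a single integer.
vaddr = 253: l1_idx=1, l2_idx=3
L1[1] = 1; L2[1][3] = 75

Answer: 75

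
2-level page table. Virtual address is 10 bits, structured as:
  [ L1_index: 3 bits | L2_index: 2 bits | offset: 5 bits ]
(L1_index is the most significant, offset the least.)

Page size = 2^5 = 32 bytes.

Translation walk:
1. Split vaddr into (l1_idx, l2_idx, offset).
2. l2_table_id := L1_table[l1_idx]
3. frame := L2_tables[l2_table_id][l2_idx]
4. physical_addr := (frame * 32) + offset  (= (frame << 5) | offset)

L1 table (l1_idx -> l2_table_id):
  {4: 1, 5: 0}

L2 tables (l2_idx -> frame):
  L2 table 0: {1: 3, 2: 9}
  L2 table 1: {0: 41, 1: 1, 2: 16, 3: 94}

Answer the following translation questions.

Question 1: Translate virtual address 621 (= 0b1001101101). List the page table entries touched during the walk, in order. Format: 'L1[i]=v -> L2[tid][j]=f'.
vaddr = 621 = 0b1001101101
Split: l1_idx=4, l2_idx=3, offset=13

Answer: L1[4]=1 -> L2[1][3]=94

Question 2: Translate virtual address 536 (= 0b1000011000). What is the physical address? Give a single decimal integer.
vaddr = 536 = 0b1000011000
Split: l1_idx=4, l2_idx=0, offset=24
L1[4] = 1
L2[1][0] = 41
paddr = 41 * 32 + 24 = 1336

Answer: 1336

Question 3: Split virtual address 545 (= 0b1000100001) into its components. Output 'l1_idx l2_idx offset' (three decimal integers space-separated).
Answer: 4 1 1

Derivation:
vaddr = 545 = 0b1000100001
  top 3 bits -> l1_idx = 4
  next 2 bits -> l2_idx = 1
  bottom 5 bits -> offset = 1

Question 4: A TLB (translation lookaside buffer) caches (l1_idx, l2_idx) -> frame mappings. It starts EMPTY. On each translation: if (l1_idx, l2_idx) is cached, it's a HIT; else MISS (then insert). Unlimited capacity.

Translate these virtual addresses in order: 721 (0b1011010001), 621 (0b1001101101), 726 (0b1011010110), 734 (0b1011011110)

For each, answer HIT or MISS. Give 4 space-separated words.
vaddr=721: (5,2) not in TLB -> MISS, insert
vaddr=621: (4,3) not in TLB -> MISS, insert
vaddr=726: (5,2) in TLB -> HIT
vaddr=734: (5,2) in TLB -> HIT

Answer: MISS MISS HIT HIT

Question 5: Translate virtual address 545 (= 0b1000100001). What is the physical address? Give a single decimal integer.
Answer: 33

Derivation:
vaddr = 545 = 0b1000100001
Split: l1_idx=4, l2_idx=1, offset=1
L1[4] = 1
L2[1][1] = 1
paddr = 1 * 32 + 1 = 33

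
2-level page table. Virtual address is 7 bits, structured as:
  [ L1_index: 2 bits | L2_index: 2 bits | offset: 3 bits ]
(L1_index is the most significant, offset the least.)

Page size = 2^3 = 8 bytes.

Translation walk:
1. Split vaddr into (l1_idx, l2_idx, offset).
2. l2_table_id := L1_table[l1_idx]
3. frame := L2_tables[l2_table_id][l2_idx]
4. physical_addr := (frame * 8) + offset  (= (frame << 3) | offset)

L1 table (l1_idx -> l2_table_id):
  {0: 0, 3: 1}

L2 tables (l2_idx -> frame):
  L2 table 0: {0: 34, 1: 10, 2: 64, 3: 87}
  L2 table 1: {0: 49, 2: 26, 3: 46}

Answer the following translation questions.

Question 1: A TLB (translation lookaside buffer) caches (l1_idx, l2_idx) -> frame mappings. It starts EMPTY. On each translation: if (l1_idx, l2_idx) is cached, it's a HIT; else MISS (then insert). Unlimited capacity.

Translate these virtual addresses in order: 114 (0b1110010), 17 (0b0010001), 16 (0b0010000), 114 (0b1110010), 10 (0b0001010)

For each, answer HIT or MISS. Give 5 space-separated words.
Answer: MISS MISS HIT HIT MISS

Derivation:
vaddr=114: (3,2) not in TLB -> MISS, insert
vaddr=17: (0,2) not in TLB -> MISS, insert
vaddr=16: (0,2) in TLB -> HIT
vaddr=114: (3,2) in TLB -> HIT
vaddr=10: (0,1) not in TLB -> MISS, insert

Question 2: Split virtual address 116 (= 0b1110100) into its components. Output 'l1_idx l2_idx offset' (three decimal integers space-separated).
Answer: 3 2 4

Derivation:
vaddr = 116 = 0b1110100
  top 2 bits -> l1_idx = 3
  next 2 bits -> l2_idx = 2
  bottom 3 bits -> offset = 4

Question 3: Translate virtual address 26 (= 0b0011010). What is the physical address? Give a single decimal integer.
vaddr = 26 = 0b0011010
Split: l1_idx=0, l2_idx=3, offset=2
L1[0] = 0
L2[0][3] = 87
paddr = 87 * 8 + 2 = 698

Answer: 698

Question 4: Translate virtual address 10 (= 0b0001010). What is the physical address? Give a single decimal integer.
vaddr = 10 = 0b0001010
Split: l1_idx=0, l2_idx=1, offset=2
L1[0] = 0
L2[0][1] = 10
paddr = 10 * 8 + 2 = 82

Answer: 82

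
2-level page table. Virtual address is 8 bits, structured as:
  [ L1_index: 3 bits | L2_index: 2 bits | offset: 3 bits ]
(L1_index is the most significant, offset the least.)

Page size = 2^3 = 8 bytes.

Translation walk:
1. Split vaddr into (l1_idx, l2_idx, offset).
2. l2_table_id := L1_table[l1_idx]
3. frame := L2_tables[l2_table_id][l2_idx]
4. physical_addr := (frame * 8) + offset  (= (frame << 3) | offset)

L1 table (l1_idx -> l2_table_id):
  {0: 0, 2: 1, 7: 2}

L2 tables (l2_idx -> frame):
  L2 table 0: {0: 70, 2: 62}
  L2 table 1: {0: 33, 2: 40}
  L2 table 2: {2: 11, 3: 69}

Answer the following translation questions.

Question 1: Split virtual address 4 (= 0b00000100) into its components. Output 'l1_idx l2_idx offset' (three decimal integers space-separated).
Answer: 0 0 4

Derivation:
vaddr = 4 = 0b00000100
  top 3 bits -> l1_idx = 0
  next 2 bits -> l2_idx = 0
  bottom 3 bits -> offset = 4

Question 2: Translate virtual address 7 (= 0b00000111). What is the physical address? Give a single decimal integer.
Answer: 567

Derivation:
vaddr = 7 = 0b00000111
Split: l1_idx=0, l2_idx=0, offset=7
L1[0] = 0
L2[0][0] = 70
paddr = 70 * 8 + 7 = 567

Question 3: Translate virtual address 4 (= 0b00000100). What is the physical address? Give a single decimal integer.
Answer: 564

Derivation:
vaddr = 4 = 0b00000100
Split: l1_idx=0, l2_idx=0, offset=4
L1[0] = 0
L2[0][0] = 70
paddr = 70 * 8 + 4 = 564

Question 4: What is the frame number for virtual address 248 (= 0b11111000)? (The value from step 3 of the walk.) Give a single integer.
Answer: 69

Derivation:
vaddr = 248: l1_idx=7, l2_idx=3
L1[7] = 2; L2[2][3] = 69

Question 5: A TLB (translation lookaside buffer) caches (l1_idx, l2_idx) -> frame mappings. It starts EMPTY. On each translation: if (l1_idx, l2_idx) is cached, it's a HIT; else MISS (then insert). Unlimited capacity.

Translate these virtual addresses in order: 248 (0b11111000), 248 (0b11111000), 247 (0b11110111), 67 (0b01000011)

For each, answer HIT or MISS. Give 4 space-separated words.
Answer: MISS HIT MISS MISS

Derivation:
vaddr=248: (7,3) not in TLB -> MISS, insert
vaddr=248: (7,3) in TLB -> HIT
vaddr=247: (7,2) not in TLB -> MISS, insert
vaddr=67: (2,0) not in TLB -> MISS, insert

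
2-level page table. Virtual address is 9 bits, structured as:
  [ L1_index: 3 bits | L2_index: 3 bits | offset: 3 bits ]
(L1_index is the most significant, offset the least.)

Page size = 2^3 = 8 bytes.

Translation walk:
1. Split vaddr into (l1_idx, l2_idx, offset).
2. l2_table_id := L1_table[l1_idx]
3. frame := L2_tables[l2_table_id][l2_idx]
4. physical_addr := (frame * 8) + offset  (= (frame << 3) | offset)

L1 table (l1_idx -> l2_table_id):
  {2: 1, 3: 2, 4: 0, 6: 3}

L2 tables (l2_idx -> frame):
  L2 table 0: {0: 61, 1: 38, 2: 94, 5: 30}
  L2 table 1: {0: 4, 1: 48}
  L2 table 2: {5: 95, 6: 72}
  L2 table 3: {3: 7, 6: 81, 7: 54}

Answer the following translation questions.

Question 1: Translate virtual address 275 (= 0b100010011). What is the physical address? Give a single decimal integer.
vaddr = 275 = 0b100010011
Split: l1_idx=4, l2_idx=2, offset=3
L1[4] = 0
L2[0][2] = 94
paddr = 94 * 8 + 3 = 755

Answer: 755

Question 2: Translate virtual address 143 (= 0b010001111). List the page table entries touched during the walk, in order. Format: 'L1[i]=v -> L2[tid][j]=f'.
vaddr = 143 = 0b010001111
Split: l1_idx=2, l2_idx=1, offset=7

Answer: L1[2]=1 -> L2[1][1]=48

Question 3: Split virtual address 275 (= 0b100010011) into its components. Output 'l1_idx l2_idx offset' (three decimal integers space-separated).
vaddr = 275 = 0b100010011
  top 3 bits -> l1_idx = 4
  next 3 bits -> l2_idx = 2
  bottom 3 bits -> offset = 3

Answer: 4 2 3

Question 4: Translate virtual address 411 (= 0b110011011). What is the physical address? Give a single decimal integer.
vaddr = 411 = 0b110011011
Split: l1_idx=6, l2_idx=3, offset=3
L1[6] = 3
L2[3][3] = 7
paddr = 7 * 8 + 3 = 59

Answer: 59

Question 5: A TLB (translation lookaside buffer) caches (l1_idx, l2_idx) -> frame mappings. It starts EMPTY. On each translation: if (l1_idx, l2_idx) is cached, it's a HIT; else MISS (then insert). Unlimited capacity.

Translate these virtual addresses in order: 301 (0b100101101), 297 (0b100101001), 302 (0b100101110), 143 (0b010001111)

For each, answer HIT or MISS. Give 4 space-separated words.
vaddr=301: (4,5) not in TLB -> MISS, insert
vaddr=297: (4,5) in TLB -> HIT
vaddr=302: (4,5) in TLB -> HIT
vaddr=143: (2,1) not in TLB -> MISS, insert

Answer: MISS HIT HIT MISS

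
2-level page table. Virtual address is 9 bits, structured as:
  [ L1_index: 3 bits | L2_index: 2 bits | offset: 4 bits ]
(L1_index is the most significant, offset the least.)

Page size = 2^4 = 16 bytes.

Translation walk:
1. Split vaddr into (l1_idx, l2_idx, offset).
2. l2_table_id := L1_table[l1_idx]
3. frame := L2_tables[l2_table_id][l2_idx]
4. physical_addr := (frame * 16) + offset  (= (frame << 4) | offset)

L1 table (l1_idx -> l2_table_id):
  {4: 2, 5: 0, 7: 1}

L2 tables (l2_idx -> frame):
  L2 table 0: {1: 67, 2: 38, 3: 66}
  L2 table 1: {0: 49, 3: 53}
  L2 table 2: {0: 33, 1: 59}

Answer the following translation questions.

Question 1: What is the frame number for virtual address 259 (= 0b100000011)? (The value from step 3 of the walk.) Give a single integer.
Answer: 33

Derivation:
vaddr = 259: l1_idx=4, l2_idx=0
L1[4] = 2; L2[2][0] = 33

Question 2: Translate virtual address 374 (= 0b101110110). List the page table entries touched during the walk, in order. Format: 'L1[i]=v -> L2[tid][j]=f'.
vaddr = 374 = 0b101110110
Split: l1_idx=5, l2_idx=3, offset=6

Answer: L1[5]=0 -> L2[0][3]=66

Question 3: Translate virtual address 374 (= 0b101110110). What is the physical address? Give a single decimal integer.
Answer: 1062

Derivation:
vaddr = 374 = 0b101110110
Split: l1_idx=5, l2_idx=3, offset=6
L1[5] = 0
L2[0][3] = 66
paddr = 66 * 16 + 6 = 1062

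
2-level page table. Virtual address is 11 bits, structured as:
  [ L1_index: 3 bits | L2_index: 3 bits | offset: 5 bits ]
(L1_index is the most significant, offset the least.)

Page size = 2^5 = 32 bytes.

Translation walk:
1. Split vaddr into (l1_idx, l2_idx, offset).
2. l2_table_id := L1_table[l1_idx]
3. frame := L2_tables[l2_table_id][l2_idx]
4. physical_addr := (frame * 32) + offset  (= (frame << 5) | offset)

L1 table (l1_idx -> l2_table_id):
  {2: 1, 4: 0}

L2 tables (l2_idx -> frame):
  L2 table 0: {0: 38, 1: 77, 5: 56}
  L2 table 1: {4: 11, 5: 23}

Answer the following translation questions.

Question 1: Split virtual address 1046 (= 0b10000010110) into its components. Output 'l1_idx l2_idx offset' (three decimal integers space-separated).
vaddr = 1046 = 0b10000010110
  top 3 bits -> l1_idx = 4
  next 3 bits -> l2_idx = 0
  bottom 5 bits -> offset = 22

Answer: 4 0 22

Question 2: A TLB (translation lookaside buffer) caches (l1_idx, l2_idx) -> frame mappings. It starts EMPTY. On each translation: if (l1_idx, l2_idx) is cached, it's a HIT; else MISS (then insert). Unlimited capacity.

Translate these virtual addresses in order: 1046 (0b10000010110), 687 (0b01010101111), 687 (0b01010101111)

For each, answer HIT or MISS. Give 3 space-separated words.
vaddr=1046: (4,0) not in TLB -> MISS, insert
vaddr=687: (2,5) not in TLB -> MISS, insert
vaddr=687: (2,5) in TLB -> HIT

Answer: MISS MISS HIT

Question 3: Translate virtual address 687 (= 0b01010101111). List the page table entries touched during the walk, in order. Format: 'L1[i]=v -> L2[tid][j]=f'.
Answer: L1[2]=1 -> L2[1][5]=23

Derivation:
vaddr = 687 = 0b01010101111
Split: l1_idx=2, l2_idx=5, offset=15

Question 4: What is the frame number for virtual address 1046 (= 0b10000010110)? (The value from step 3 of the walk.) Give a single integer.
vaddr = 1046: l1_idx=4, l2_idx=0
L1[4] = 0; L2[0][0] = 38

Answer: 38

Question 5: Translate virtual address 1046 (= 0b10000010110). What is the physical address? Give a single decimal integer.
vaddr = 1046 = 0b10000010110
Split: l1_idx=4, l2_idx=0, offset=22
L1[4] = 0
L2[0][0] = 38
paddr = 38 * 32 + 22 = 1238

Answer: 1238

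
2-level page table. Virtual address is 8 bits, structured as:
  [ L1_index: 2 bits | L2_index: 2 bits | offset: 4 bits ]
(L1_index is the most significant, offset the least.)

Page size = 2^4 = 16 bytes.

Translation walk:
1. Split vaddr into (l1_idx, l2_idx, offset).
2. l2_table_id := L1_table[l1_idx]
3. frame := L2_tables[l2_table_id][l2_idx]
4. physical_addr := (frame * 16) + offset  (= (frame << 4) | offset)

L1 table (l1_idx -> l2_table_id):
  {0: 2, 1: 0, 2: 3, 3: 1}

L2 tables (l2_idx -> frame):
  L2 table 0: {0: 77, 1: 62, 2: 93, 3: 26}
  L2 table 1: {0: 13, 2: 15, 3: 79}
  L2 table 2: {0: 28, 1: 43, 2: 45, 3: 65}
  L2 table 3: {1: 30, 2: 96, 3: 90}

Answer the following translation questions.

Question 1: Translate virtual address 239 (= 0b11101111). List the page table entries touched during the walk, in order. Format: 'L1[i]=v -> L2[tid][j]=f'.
Answer: L1[3]=1 -> L2[1][2]=15

Derivation:
vaddr = 239 = 0b11101111
Split: l1_idx=3, l2_idx=2, offset=15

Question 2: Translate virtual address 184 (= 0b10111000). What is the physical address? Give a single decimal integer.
vaddr = 184 = 0b10111000
Split: l1_idx=2, l2_idx=3, offset=8
L1[2] = 3
L2[3][3] = 90
paddr = 90 * 16 + 8 = 1448

Answer: 1448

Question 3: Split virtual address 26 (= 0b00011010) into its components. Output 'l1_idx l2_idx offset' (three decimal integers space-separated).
Answer: 0 1 10

Derivation:
vaddr = 26 = 0b00011010
  top 2 bits -> l1_idx = 0
  next 2 bits -> l2_idx = 1
  bottom 4 bits -> offset = 10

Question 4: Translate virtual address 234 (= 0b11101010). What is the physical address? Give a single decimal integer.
vaddr = 234 = 0b11101010
Split: l1_idx=3, l2_idx=2, offset=10
L1[3] = 1
L2[1][2] = 15
paddr = 15 * 16 + 10 = 250

Answer: 250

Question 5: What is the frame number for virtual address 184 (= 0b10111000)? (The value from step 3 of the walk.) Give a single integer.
vaddr = 184: l1_idx=2, l2_idx=3
L1[2] = 3; L2[3][3] = 90

Answer: 90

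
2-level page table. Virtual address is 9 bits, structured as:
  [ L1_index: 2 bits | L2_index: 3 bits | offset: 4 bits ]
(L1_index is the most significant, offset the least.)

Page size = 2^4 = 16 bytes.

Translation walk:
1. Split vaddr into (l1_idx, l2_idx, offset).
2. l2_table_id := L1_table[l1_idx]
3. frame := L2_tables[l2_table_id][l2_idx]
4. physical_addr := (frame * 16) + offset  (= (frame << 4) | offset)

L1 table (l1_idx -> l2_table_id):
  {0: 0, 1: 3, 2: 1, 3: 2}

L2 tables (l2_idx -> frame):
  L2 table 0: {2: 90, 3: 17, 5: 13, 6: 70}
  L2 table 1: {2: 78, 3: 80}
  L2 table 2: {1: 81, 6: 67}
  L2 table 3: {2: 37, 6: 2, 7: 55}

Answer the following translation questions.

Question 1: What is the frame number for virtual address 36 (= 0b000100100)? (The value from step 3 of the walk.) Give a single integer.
vaddr = 36: l1_idx=0, l2_idx=2
L1[0] = 0; L2[0][2] = 90

Answer: 90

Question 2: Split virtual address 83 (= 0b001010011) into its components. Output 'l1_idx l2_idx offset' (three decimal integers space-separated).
vaddr = 83 = 0b001010011
  top 2 bits -> l1_idx = 0
  next 3 bits -> l2_idx = 5
  bottom 4 bits -> offset = 3

Answer: 0 5 3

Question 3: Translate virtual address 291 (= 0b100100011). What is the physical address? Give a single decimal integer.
Answer: 1251

Derivation:
vaddr = 291 = 0b100100011
Split: l1_idx=2, l2_idx=2, offset=3
L1[2] = 1
L2[1][2] = 78
paddr = 78 * 16 + 3 = 1251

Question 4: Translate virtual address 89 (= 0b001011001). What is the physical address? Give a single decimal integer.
Answer: 217

Derivation:
vaddr = 89 = 0b001011001
Split: l1_idx=0, l2_idx=5, offset=9
L1[0] = 0
L2[0][5] = 13
paddr = 13 * 16 + 9 = 217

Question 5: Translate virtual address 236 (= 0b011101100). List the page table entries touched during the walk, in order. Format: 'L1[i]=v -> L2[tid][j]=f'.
Answer: L1[1]=3 -> L2[3][6]=2

Derivation:
vaddr = 236 = 0b011101100
Split: l1_idx=1, l2_idx=6, offset=12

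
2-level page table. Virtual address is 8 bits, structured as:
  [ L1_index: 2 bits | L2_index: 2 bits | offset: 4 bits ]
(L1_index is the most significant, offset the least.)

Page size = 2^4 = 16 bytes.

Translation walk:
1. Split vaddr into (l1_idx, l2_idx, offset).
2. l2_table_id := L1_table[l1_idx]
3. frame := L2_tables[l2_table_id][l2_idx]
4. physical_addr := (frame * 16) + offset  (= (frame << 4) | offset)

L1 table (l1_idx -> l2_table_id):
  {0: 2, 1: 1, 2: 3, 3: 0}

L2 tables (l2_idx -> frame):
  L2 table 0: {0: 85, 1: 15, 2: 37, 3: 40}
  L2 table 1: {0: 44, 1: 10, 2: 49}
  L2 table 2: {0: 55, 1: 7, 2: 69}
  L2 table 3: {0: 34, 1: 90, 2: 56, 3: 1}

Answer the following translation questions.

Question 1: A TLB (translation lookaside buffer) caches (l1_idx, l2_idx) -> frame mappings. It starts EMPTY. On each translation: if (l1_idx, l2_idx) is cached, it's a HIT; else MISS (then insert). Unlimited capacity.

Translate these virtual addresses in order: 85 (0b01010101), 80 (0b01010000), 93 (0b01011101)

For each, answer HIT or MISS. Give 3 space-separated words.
Answer: MISS HIT HIT

Derivation:
vaddr=85: (1,1) not in TLB -> MISS, insert
vaddr=80: (1,1) in TLB -> HIT
vaddr=93: (1,1) in TLB -> HIT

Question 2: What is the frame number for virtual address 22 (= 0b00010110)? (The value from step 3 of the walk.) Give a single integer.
vaddr = 22: l1_idx=0, l2_idx=1
L1[0] = 2; L2[2][1] = 7

Answer: 7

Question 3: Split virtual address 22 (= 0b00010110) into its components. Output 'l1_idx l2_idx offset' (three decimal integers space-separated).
Answer: 0 1 6

Derivation:
vaddr = 22 = 0b00010110
  top 2 bits -> l1_idx = 0
  next 2 bits -> l2_idx = 1
  bottom 4 bits -> offset = 6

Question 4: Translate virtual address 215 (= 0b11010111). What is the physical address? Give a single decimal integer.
vaddr = 215 = 0b11010111
Split: l1_idx=3, l2_idx=1, offset=7
L1[3] = 0
L2[0][1] = 15
paddr = 15 * 16 + 7 = 247

Answer: 247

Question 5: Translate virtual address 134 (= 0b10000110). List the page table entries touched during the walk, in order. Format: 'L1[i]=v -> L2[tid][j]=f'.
vaddr = 134 = 0b10000110
Split: l1_idx=2, l2_idx=0, offset=6

Answer: L1[2]=3 -> L2[3][0]=34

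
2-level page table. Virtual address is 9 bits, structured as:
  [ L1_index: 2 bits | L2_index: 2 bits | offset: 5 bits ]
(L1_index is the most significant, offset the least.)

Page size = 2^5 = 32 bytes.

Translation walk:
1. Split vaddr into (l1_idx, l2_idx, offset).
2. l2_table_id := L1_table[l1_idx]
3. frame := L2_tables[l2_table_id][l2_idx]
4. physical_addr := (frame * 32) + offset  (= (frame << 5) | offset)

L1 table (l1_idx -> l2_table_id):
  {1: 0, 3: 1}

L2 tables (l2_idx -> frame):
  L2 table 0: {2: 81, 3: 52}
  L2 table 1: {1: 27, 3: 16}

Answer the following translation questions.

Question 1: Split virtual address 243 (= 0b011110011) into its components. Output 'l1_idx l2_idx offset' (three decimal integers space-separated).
Answer: 1 3 19

Derivation:
vaddr = 243 = 0b011110011
  top 2 bits -> l1_idx = 1
  next 2 bits -> l2_idx = 3
  bottom 5 bits -> offset = 19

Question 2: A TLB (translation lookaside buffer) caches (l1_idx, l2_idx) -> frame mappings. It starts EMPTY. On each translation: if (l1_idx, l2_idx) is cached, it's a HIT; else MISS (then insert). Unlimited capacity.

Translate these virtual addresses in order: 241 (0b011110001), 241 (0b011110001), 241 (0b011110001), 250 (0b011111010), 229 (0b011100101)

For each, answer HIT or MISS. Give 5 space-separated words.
Answer: MISS HIT HIT HIT HIT

Derivation:
vaddr=241: (1,3) not in TLB -> MISS, insert
vaddr=241: (1,3) in TLB -> HIT
vaddr=241: (1,3) in TLB -> HIT
vaddr=250: (1,3) in TLB -> HIT
vaddr=229: (1,3) in TLB -> HIT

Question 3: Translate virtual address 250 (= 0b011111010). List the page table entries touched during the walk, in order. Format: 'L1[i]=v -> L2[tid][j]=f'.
vaddr = 250 = 0b011111010
Split: l1_idx=1, l2_idx=3, offset=26

Answer: L1[1]=0 -> L2[0][3]=52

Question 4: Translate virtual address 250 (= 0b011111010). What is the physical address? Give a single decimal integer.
vaddr = 250 = 0b011111010
Split: l1_idx=1, l2_idx=3, offset=26
L1[1] = 0
L2[0][3] = 52
paddr = 52 * 32 + 26 = 1690

Answer: 1690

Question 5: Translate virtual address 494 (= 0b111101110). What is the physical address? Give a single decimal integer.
vaddr = 494 = 0b111101110
Split: l1_idx=3, l2_idx=3, offset=14
L1[3] = 1
L2[1][3] = 16
paddr = 16 * 32 + 14 = 526

Answer: 526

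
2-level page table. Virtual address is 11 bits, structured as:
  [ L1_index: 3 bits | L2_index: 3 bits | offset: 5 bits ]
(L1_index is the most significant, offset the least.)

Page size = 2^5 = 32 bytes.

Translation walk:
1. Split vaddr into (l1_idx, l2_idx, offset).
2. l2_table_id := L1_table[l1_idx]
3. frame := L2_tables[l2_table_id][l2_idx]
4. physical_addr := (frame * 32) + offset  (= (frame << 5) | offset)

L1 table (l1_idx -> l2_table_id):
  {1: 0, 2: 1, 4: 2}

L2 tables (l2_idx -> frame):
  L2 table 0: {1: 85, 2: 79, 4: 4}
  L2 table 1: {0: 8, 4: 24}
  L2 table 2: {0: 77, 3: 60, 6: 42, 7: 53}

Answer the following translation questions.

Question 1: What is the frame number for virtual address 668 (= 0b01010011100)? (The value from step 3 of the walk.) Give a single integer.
Answer: 24

Derivation:
vaddr = 668: l1_idx=2, l2_idx=4
L1[2] = 1; L2[1][4] = 24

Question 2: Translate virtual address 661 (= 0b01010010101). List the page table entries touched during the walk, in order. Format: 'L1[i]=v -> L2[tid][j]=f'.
vaddr = 661 = 0b01010010101
Split: l1_idx=2, l2_idx=4, offset=21

Answer: L1[2]=1 -> L2[1][4]=24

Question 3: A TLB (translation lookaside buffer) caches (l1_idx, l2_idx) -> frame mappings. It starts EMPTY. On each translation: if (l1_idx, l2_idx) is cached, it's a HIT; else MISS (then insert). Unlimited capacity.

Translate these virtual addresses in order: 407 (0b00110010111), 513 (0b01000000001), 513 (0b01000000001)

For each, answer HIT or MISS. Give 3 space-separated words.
vaddr=407: (1,4) not in TLB -> MISS, insert
vaddr=513: (2,0) not in TLB -> MISS, insert
vaddr=513: (2,0) in TLB -> HIT

Answer: MISS MISS HIT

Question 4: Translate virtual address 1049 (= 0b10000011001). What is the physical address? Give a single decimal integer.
Answer: 2489

Derivation:
vaddr = 1049 = 0b10000011001
Split: l1_idx=4, l2_idx=0, offset=25
L1[4] = 2
L2[2][0] = 77
paddr = 77 * 32 + 25 = 2489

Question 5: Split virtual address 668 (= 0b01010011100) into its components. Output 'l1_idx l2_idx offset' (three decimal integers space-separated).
Answer: 2 4 28

Derivation:
vaddr = 668 = 0b01010011100
  top 3 bits -> l1_idx = 2
  next 3 bits -> l2_idx = 4
  bottom 5 bits -> offset = 28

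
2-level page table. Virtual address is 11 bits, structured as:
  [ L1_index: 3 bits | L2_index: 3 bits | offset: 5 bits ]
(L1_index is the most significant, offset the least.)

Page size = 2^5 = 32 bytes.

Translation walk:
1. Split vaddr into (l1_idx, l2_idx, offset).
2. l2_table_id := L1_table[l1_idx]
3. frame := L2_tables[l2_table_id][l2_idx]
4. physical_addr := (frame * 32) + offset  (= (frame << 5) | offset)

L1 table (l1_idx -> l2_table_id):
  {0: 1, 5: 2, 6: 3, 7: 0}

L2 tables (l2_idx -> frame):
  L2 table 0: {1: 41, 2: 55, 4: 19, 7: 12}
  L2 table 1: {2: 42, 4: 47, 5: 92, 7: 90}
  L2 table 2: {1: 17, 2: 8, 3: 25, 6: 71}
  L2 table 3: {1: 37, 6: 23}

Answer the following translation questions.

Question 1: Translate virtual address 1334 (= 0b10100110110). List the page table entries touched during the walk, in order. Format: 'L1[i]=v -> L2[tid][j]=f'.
vaddr = 1334 = 0b10100110110
Split: l1_idx=5, l2_idx=1, offset=22

Answer: L1[5]=2 -> L2[2][1]=17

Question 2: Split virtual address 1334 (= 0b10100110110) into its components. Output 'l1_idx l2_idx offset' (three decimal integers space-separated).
Answer: 5 1 22

Derivation:
vaddr = 1334 = 0b10100110110
  top 3 bits -> l1_idx = 5
  next 3 bits -> l2_idx = 1
  bottom 5 bits -> offset = 22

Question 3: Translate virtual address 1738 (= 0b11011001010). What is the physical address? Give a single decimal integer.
vaddr = 1738 = 0b11011001010
Split: l1_idx=6, l2_idx=6, offset=10
L1[6] = 3
L2[3][6] = 23
paddr = 23 * 32 + 10 = 746

Answer: 746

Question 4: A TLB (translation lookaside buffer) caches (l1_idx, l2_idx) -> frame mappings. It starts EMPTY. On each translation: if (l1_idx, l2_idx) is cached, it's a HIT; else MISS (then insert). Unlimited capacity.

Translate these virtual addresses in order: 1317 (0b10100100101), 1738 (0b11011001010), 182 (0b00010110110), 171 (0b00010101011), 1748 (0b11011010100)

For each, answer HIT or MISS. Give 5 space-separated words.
Answer: MISS MISS MISS HIT HIT

Derivation:
vaddr=1317: (5,1) not in TLB -> MISS, insert
vaddr=1738: (6,6) not in TLB -> MISS, insert
vaddr=182: (0,5) not in TLB -> MISS, insert
vaddr=171: (0,5) in TLB -> HIT
vaddr=1748: (6,6) in TLB -> HIT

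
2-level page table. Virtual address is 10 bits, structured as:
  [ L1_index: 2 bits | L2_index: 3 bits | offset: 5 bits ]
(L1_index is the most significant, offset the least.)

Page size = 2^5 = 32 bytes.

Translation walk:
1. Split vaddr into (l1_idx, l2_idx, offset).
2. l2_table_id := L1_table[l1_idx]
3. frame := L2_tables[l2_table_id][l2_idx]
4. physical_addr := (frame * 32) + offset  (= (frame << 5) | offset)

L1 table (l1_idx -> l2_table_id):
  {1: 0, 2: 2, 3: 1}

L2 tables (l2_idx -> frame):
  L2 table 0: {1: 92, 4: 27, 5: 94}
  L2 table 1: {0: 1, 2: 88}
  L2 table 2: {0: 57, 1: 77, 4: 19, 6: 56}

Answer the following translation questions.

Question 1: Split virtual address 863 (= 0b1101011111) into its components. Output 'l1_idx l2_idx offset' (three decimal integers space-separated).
vaddr = 863 = 0b1101011111
  top 2 bits -> l1_idx = 3
  next 3 bits -> l2_idx = 2
  bottom 5 bits -> offset = 31

Answer: 3 2 31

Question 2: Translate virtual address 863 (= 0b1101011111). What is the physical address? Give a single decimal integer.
vaddr = 863 = 0b1101011111
Split: l1_idx=3, l2_idx=2, offset=31
L1[3] = 1
L2[1][2] = 88
paddr = 88 * 32 + 31 = 2847

Answer: 2847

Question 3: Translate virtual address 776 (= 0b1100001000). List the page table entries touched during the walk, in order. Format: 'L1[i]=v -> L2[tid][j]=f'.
vaddr = 776 = 0b1100001000
Split: l1_idx=3, l2_idx=0, offset=8

Answer: L1[3]=1 -> L2[1][0]=1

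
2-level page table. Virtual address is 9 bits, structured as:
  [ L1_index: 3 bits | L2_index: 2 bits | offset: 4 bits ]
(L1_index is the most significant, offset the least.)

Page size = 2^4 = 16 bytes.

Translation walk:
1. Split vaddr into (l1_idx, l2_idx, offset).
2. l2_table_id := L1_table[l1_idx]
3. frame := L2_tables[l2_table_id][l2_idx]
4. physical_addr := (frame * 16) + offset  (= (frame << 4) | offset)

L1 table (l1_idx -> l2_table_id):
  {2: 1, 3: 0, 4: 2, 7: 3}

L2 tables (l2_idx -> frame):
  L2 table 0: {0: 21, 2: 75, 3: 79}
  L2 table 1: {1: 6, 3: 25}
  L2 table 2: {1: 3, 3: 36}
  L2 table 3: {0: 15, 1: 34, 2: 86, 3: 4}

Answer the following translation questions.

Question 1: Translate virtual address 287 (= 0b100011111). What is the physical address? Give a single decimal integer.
Answer: 63

Derivation:
vaddr = 287 = 0b100011111
Split: l1_idx=4, l2_idx=1, offset=15
L1[4] = 2
L2[2][1] = 3
paddr = 3 * 16 + 15 = 63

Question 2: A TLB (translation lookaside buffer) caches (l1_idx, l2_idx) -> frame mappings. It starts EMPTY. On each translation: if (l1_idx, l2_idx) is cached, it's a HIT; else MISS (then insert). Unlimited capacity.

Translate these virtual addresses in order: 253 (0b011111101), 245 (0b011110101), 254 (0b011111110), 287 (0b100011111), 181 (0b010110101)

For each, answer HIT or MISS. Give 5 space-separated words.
vaddr=253: (3,3) not in TLB -> MISS, insert
vaddr=245: (3,3) in TLB -> HIT
vaddr=254: (3,3) in TLB -> HIT
vaddr=287: (4,1) not in TLB -> MISS, insert
vaddr=181: (2,3) not in TLB -> MISS, insert

Answer: MISS HIT HIT MISS MISS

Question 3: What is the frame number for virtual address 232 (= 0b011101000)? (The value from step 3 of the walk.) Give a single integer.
vaddr = 232: l1_idx=3, l2_idx=2
L1[3] = 0; L2[0][2] = 75

Answer: 75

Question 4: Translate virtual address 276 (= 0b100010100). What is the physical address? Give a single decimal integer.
Answer: 52

Derivation:
vaddr = 276 = 0b100010100
Split: l1_idx=4, l2_idx=1, offset=4
L1[4] = 2
L2[2][1] = 3
paddr = 3 * 16 + 4 = 52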